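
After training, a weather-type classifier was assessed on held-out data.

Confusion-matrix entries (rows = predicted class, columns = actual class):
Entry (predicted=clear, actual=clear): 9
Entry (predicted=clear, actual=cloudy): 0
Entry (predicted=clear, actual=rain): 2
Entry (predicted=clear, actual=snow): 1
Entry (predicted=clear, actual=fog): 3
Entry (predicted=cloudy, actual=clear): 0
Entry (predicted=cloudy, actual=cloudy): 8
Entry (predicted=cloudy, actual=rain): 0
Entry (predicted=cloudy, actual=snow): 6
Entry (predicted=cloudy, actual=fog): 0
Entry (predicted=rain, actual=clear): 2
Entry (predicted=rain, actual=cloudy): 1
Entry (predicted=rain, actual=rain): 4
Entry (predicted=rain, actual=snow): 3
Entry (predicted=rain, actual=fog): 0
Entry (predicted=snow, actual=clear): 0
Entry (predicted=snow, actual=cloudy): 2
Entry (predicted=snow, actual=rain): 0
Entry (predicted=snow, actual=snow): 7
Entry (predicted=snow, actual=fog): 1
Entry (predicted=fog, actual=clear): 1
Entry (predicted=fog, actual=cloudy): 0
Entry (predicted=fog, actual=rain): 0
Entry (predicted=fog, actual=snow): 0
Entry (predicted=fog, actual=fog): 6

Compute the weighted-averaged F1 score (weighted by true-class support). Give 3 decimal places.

Per-class F1 score (2·TP/(2·TP+FP+FN)):
  clear: TP=9, FP=0+2+1+3=6, FN=0+2+0+1=3 → 18/27 = 0.6667
  cloudy: TP=8, FP=0+0+6+0=6, FN=0+1+2+0=3 → 16/25 = 0.6400
  rain: TP=4, FP=2+1+3+0=6, FN=2+0+0+0=2 → 8/16 = 0.5000
  snow: TP=7, FP=0+2+0+1=3, FN=1+6+3+0=10 → 14/27 = 0.5185
  fog: TP=6, FP=1+0+0+0=1, FN=3+0+0+1=4 → 12/17 = 0.7059
Weighted-F1 score = Σ (supportᵢ/N)·F1 scoreᵢ with N=56: (12/56)·0.6667 + (11/56)·0.6400 + (6/56)·0.5000 + (17/56)·0.5185 + (10/56)·0.7059 = 0.606

0.606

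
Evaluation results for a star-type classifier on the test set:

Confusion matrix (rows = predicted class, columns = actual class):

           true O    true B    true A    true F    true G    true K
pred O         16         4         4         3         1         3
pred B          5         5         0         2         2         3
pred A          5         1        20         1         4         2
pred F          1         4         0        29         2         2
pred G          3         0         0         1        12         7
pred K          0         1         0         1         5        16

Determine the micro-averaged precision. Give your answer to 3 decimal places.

0.594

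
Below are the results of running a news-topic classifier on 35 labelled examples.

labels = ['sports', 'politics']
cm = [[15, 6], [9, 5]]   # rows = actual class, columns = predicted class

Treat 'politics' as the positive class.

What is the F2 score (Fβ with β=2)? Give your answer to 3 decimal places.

0.373

Fβ = (1+β²)·TP / ((1+β²)·TP + β²·FN + FP), with β²=4
= 5·5 / (5·5 + 4·9 + 6) = 0.373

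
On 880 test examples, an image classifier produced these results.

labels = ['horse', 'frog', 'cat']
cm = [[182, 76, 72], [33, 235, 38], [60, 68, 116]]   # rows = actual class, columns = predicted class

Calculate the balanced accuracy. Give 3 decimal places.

0.598

Balanced accuracy = mean of per-class recall.
  horse: recall = 182/330 = 0.5515
  frog: recall = 235/306 = 0.7680
  cat: recall = 116/244 = 0.4754
Mean = (0.5515 + 0.7680 + 0.4754) / 3 = 0.598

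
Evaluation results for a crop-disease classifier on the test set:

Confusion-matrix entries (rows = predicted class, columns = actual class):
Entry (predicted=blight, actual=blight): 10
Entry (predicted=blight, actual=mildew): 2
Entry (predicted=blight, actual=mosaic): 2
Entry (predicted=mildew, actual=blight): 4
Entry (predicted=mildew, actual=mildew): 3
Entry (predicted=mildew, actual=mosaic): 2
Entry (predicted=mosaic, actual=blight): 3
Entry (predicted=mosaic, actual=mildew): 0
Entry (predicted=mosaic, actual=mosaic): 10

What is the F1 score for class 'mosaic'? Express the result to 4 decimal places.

0.7407

Take TP from the diagonal, FP from the rest of the 'mosaic' prediction marginal, FN from the rest of the 'mosaic' actual marginal.
F1 score = 2·TP/(2·TP+FP+FN).
mosaic: TP=10, FP=3+0=3, FN=2+2=4 → 20/27 = 0.74074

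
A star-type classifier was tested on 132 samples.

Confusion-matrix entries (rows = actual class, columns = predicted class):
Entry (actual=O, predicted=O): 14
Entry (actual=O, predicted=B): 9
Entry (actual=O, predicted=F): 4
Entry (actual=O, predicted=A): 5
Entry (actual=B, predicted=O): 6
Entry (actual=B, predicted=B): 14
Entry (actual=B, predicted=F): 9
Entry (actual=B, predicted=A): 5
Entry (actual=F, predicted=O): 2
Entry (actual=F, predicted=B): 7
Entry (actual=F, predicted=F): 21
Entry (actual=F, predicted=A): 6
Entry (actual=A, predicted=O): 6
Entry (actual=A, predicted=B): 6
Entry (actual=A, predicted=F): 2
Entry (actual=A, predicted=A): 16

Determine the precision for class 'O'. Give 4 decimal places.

One-vs-rest for 'O': TP = diagonal; FP = other classes predicted 'O'; FN = 'O' predicted as other.
precision = TP/(TP+FP).
O: TP=14, FP=6+2+6=14 → 14/28 = 0.50000

0.5000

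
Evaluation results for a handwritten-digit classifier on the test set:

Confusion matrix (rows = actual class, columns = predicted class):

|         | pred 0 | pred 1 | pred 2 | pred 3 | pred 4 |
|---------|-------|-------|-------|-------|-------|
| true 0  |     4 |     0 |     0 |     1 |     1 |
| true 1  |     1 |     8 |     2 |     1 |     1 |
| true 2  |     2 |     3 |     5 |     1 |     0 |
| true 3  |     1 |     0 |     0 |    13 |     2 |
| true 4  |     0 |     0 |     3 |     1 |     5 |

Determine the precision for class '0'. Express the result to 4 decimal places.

0.5000

precision = TP/(TP+FP).
0: TP=4, FP=1+2+1+0=4 → 4/8 = 0.50000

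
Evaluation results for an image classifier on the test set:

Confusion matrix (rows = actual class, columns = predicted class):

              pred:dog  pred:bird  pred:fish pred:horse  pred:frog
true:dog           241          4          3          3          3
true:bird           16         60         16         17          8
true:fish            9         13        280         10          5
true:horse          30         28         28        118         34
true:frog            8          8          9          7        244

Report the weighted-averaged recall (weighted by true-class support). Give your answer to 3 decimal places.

0.785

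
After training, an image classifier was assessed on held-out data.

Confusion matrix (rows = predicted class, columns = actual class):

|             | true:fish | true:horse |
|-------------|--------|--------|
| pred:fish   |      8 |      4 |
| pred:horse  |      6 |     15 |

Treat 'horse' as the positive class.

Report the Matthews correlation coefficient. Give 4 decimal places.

MCC = (TP·TN − FP·FN) / √((TP+FP)(TP+FN)(TN+FP)(TN+FN))
Numerator = 15·8 − 6·4 = 96
Denominator = √(21·19·14·12) = √67032 = 258.9054
MCC = 96 / 258.9054 = 0.3708

0.3708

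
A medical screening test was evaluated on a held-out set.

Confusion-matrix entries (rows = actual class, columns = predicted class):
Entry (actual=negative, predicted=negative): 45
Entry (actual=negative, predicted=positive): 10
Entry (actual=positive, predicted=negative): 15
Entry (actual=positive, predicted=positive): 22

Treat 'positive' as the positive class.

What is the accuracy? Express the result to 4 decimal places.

0.7283

Accuracy = (TP+TN)/N = (22+45)/92 = 0.7283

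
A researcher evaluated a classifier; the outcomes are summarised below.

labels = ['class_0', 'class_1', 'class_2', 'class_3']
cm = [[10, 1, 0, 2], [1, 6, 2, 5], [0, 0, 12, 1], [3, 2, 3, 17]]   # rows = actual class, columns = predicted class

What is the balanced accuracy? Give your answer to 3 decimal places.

Balanced accuracy = mean of per-class recall.
  class_0: recall = 10/13 = 0.7692
  class_1: recall = 6/14 = 0.4286
  class_2: recall = 12/13 = 0.9231
  class_3: recall = 17/25 = 0.6800
Mean = (0.7692 + 0.4286 + 0.9231 + 0.6800) / 4 = 0.700

0.700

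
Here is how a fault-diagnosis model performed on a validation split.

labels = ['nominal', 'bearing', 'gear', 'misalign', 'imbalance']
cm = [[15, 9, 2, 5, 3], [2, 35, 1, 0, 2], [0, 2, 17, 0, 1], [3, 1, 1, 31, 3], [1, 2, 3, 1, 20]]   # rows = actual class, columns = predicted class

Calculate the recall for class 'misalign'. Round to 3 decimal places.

Take TP from the diagonal, FP from the rest of the 'misalign' prediction marginal, FN from the rest of the 'misalign' actual marginal.
recall = TP/(TP+FN).
misalign: TP=31, FN=3+1+1+3=8 → 31/39 = 0.7949

0.795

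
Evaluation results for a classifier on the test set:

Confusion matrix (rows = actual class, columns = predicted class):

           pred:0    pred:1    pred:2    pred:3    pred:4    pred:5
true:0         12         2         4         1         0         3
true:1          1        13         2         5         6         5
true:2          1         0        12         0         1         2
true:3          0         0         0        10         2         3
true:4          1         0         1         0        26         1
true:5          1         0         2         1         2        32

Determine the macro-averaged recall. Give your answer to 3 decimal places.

Per-class recall (TP/(TP+FN)):
  0: TP=12, FN=2+4+1+0+3=10 → 12/22 = 0.5455
  1: TP=13, FN=1+2+5+6+5=19 → 13/32 = 0.4063
  2: TP=12, FN=1+0+0+1+2=4 → 12/16 = 0.7500
  3: TP=10, FN=0+0+0+2+3=5 → 10/15 = 0.6667
  4: TP=26, FN=1+0+1+0+1=3 → 26/29 = 0.8966
  5: TP=32, FN=1+0+2+1+2=6 → 32/38 = 0.8421
Macro-recall = mean = (0.5455 + 0.4063 + 0.7500 + 0.6667 + 0.8966 + 0.8421) / 6 = 0.685

0.685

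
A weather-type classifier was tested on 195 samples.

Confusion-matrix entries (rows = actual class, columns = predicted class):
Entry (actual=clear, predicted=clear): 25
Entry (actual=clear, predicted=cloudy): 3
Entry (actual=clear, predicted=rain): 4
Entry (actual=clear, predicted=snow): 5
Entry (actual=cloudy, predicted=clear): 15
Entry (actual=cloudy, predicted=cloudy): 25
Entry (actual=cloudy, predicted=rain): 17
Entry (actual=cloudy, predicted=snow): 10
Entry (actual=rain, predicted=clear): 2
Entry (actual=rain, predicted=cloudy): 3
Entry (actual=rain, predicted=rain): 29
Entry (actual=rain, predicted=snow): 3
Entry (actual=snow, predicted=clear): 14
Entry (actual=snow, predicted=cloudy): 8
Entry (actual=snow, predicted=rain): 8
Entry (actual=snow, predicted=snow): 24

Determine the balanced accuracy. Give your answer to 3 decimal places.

Balanced accuracy = mean of per-class recall.
  clear: recall = 25/37 = 0.6757
  cloudy: recall = 25/67 = 0.3731
  rain: recall = 29/37 = 0.7838
  snow: recall = 24/54 = 0.4444
Mean = (0.6757 + 0.3731 + 0.7838 + 0.4444) / 4 = 0.569

0.569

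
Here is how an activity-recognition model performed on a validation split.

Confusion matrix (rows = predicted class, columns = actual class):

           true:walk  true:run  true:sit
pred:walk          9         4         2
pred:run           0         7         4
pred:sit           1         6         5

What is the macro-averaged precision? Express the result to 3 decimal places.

Per-class precision (TP/(TP+FP)):
  walk: TP=9, FP=4+2=6 → 9/15 = 0.6000
  run: TP=7, FP=0+4=4 → 7/11 = 0.6364
  sit: TP=5, FP=1+6=7 → 5/12 = 0.4167
Macro-precision = mean = (0.6000 + 0.6364 + 0.4167) / 3 = 0.551

0.551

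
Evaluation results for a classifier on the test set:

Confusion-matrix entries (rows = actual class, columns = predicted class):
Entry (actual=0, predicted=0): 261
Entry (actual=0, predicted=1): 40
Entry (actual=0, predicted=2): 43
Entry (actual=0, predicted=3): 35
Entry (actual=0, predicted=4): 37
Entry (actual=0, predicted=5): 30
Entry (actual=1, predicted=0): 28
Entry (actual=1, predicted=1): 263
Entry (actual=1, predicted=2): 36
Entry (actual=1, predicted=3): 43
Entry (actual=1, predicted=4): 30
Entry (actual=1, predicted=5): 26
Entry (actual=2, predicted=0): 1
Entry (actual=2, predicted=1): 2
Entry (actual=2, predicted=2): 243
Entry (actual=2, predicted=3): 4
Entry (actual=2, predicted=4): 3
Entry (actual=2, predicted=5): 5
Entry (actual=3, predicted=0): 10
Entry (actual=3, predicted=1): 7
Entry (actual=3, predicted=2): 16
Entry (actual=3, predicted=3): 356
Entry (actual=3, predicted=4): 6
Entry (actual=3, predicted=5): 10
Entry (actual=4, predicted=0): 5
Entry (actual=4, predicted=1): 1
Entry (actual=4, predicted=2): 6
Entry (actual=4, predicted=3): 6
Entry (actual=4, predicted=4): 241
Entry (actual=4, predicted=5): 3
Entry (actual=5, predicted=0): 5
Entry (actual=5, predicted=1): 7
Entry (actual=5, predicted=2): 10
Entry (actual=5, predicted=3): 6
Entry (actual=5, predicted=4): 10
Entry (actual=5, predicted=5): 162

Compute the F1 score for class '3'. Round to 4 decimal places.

0.8327

Treat '3' as positive and all other classes as negative.
F1 score = 2·TP/(2·TP+FP+FN).
3: TP=356, FP=35+43+4+6+6=94, FN=10+7+16+6+10=49 → 712/855 = 0.83275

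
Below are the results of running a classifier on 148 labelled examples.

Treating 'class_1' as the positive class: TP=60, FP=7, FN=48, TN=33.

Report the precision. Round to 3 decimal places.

0.896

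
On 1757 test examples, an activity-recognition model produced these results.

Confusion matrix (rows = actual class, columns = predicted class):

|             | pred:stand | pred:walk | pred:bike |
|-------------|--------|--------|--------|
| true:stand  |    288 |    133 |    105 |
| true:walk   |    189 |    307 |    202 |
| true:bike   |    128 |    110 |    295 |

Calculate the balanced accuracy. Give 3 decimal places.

0.514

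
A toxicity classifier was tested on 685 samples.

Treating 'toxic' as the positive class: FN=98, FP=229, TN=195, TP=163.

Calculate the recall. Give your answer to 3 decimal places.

0.625

Recall = TP/(TP+FN) = 163/(163+98) = 163/261 = 0.625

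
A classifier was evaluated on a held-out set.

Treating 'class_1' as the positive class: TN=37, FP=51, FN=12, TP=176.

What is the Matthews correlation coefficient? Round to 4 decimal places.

0.4349

MCC = (TP·TN − FP·FN) / √((TP+FP)(TP+FN)(TN+FP)(TN+FN))
Numerator = 176·37 − 51·12 = 5900
Denominator = √(227·188·88·49) = √184018912 = 13565.3571
MCC = 5900 / 13565.3571 = 0.4349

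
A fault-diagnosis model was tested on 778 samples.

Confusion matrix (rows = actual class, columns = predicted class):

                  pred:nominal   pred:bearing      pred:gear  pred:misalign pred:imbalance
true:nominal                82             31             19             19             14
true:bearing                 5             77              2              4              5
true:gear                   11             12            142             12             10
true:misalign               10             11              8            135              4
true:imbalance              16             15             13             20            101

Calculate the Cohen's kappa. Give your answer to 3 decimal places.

Observed agreement pₒ = trace/N = 537/778 = 0.6902
Expected agreement pₑ = Σ (rowᵢ·colᵢ)/N² = (165·124 + 93·146 + 187·184 + 168·190 + 165·134)/778² = 0.2023
κ = (pₒ − pₑ)/(1 − pₑ) = (0.6902 − 0.2023)/(1 − 0.2023) = 0.612

0.612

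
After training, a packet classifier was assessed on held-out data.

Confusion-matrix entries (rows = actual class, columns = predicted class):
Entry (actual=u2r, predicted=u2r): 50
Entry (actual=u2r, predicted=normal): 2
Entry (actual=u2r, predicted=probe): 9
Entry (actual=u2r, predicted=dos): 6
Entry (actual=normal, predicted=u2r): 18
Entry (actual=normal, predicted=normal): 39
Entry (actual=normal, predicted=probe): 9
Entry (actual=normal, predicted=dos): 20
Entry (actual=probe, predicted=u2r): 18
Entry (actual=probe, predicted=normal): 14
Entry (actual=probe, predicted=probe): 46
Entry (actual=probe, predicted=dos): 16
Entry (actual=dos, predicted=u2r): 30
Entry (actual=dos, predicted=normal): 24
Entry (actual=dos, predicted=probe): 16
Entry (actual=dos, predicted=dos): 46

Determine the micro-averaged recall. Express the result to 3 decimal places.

Micro-averaging pools counts across classes: ΣTP=181, ΣFP=182, ΣFN=182.
Micro-recall = TP/(TP+FN) on pooled counts = 0.499 (equals overall accuracy in single-label multiclass).

0.499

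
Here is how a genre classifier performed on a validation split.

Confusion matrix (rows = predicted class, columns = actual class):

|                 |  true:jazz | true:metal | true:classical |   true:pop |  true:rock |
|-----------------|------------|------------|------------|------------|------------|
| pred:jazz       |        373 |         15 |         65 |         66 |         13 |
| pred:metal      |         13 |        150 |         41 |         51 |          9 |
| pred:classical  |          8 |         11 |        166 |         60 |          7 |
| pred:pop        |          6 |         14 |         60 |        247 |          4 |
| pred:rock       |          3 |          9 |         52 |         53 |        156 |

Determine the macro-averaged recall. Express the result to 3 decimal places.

Per-class recall (TP/(TP+FN)):
  jazz: TP=373, FN=13+8+6+3=30 → 373/403 = 0.9256
  metal: TP=150, FN=15+11+14+9=49 → 150/199 = 0.7538
  classical: TP=166, FN=65+41+60+52=218 → 166/384 = 0.4323
  pop: TP=247, FN=66+51+60+53=230 → 247/477 = 0.5178
  rock: TP=156, FN=13+9+7+4=33 → 156/189 = 0.8254
Macro-recall = mean = (0.9256 + 0.7538 + 0.4323 + 0.5178 + 0.8254) / 5 = 0.691

0.691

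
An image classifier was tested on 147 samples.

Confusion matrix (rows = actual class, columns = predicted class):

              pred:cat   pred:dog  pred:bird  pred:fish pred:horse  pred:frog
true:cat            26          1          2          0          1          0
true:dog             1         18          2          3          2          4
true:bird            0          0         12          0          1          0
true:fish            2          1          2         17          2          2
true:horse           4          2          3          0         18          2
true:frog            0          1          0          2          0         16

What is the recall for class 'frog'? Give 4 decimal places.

One-vs-rest for 'frog': TP = diagonal; FP = other classes predicted 'frog'; FN = 'frog' predicted as other.
recall = TP/(TP+FN).
frog: TP=16, FN=0+1+0+2+0=3 → 16/19 = 0.84211

0.8421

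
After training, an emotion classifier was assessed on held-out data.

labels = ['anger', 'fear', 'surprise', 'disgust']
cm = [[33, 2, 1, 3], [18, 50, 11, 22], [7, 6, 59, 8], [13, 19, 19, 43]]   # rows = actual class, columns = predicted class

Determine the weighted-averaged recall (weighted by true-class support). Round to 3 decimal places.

0.589

Per-class recall (TP/(TP+FN)):
  anger: TP=33, FN=2+1+3=6 → 33/39 = 0.8462
  fear: TP=50, FN=18+11+22=51 → 50/101 = 0.4950
  surprise: TP=59, FN=7+6+8=21 → 59/80 = 0.7375
  disgust: TP=43, FN=13+19+19=51 → 43/94 = 0.4574
Weighted-recall = Σ (supportᵢ/N)·recallᵢ with N=314: (39/314)·0.8462 + (101/314)·0.4950 + (80/314)·0.7375 + (94/314)·0.4574 = 0.589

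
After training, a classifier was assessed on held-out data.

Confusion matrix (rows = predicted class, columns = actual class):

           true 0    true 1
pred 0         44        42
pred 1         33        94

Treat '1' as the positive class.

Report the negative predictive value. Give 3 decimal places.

NPV = TN/(TN+FN) = 44/(44+42) = 0.512

0.512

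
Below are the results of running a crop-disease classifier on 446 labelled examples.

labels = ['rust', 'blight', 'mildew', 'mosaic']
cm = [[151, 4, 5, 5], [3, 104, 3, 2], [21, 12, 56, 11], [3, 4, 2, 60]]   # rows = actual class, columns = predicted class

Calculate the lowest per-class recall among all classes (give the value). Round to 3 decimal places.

0.560

Per-class recall (TP/(TP+FN)):
  rust: TP=151, FN=4+5+5=14 → 151/165 = 0.9152
  blight: TP=104, FN=3+3+2=8 → 104/112 = 0.9286
  mildew: TP=56, FN=21+12+11=44 → 56/100 = 0.5600
  mosaic: TP=60, FN=3+4+2=9 → 60/69 = 0.8696
Lowest is class 'mildew' with recall = 0.560.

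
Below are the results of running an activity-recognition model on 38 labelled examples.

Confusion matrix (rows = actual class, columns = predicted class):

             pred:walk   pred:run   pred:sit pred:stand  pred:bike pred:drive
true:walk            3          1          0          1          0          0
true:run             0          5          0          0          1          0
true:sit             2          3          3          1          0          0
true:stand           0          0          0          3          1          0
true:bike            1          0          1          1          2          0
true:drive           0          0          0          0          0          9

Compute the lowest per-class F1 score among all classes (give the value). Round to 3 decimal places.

Per-class F1 score (2·TP/(2·TP+FP+FN)):
  walk: TP=3, FP=0+2+0+1+0=3, FN=1+0+1+0+0=2 → 6/11 = 0.5455
  run: TP=5, FP=1+3+0+0+0=4, FN=0+0+0+1+0=1 → 10/15 = 0.6667
  sit: TP=3, FP=0+0+0+1+0=1, FN=2+3+1+0+0=6 → 6/13 = 0.4615
  stand: TP=3, FP=1+0+1+1+0=3, FN=0+0+0+1+0=1 → 6/10 = 0.6000
  bike: TP=2, FP=0+1+0+1+0=2, FN=1+0+1+1+0=3 → 4/9 = 0.4444
  drive: TP=9, FP=0+0+0+0+0=0, FN=0+0+0+0+0=0 → 18/18 = 1.0000
Lowest is class 'bike' with F1 score = 0.444.

0.444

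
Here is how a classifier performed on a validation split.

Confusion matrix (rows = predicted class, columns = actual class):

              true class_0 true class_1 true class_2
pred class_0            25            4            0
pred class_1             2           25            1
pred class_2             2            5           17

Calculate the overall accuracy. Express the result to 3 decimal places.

0.827

Accuracy = trace / total = (25+25+17=67) / 81 = 67/81 = 0.827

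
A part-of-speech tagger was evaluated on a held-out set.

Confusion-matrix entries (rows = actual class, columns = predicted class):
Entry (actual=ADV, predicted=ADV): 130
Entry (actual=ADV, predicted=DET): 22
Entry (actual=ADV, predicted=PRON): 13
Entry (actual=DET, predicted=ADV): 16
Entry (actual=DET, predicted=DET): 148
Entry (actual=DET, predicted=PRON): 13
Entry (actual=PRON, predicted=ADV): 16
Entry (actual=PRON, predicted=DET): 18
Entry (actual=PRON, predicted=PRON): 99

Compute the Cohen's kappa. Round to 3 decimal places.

0.688

Observed agreement pₒ = trace/N = 377/475 = 0.7937
Expected agreement pₑ = Σ (rowᵢ·colᵢ)/N² = (165·162 + 177·188 + 133·125)/475² = 0.3396
κ = (pₒ − pₑ)/(1 − pₑ) = (0.7937 − 0.3396)/(1 − 0.3396) = 0.688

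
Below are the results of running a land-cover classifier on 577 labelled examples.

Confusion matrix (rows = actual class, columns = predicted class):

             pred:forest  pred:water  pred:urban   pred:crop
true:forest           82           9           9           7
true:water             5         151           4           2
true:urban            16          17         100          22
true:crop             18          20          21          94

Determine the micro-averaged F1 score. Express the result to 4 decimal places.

Micro-averaging pools counts across classes: ΣTP=427, ΣFP=150, ΣFN=150.
Micro-F1 score = 2·TP/(2·TP+FP+FN) on pooled counts = 0.7400 (equals overall accuracy in single-label multiclass).

0.7400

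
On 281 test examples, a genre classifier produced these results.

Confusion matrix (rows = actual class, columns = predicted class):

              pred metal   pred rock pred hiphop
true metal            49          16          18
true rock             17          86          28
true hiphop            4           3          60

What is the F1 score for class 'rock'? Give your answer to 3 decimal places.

One-vs-rest for 'rock': TP = diagonal; FP = other classes predicted 'rock'; FN = 'rock' predicted as other.
F1 score = 2·TP/(2·TP+FP+FN).
rock: TP=86, FP=16+3=19, FN=17+28=45 → 172/236 = 0.7288

0.729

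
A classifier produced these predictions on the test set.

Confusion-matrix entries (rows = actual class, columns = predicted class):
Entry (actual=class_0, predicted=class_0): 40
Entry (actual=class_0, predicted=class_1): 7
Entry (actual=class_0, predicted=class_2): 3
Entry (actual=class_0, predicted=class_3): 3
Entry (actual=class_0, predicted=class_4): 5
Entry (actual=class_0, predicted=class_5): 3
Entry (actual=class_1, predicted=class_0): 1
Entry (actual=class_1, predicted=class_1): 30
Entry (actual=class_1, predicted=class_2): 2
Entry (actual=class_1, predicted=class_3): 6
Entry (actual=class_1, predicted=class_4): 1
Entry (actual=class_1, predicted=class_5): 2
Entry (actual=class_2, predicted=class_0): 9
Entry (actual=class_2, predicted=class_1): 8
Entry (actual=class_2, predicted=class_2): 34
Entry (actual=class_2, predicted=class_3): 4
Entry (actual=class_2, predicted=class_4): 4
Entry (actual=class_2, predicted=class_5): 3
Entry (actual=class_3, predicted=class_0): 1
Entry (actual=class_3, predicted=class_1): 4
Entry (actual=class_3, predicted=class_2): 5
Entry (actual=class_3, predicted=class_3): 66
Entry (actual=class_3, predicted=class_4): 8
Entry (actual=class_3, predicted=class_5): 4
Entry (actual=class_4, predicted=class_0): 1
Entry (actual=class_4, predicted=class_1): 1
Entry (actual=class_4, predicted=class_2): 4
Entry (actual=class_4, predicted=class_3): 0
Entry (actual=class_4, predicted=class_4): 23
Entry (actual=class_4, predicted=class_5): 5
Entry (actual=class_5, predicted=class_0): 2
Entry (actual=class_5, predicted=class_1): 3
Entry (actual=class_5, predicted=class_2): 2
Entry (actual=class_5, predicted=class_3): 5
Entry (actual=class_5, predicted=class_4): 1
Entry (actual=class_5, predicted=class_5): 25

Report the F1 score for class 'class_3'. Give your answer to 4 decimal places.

0.7674

F1 score = 2·TP/(2·TP+FP+FN).
class_3: TP=66, FP=3+6+4+0+5=18, FN=1+4+5+8+4=22 → 132/172 = 0.76744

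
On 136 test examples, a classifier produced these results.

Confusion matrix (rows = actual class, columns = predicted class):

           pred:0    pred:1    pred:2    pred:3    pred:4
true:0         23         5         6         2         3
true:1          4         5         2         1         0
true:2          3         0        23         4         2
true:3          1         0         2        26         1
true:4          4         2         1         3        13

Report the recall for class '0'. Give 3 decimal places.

0.590

recall = TP/(TP+FN).
0: TP=23, FN=5+6+2+3=16 → 23/39 = 0.5897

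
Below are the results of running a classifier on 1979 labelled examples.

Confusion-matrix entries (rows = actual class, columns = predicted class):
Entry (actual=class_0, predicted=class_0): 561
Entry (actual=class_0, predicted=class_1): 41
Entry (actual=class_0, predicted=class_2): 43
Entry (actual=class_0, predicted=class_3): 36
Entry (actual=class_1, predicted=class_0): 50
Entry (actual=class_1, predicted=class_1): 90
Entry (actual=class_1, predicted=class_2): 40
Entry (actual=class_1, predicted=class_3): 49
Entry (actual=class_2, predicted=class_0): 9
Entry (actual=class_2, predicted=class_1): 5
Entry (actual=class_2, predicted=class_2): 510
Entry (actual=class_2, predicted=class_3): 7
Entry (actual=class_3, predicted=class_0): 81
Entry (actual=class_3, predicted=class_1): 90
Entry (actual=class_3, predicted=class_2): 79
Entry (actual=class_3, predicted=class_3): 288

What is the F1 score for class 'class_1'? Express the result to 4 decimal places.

Take TP from the diagonal, FP from the rest of the 'class_1' prediction marginal, FN from the rest of the 'class_1' actual marginal.
F1 score = 2·TP/(2·TP+FP+FN).
class_1: TP=90, FP=41+5+90=136, FN=50+40+49=139 → 180/455 = 0.39560

0.3956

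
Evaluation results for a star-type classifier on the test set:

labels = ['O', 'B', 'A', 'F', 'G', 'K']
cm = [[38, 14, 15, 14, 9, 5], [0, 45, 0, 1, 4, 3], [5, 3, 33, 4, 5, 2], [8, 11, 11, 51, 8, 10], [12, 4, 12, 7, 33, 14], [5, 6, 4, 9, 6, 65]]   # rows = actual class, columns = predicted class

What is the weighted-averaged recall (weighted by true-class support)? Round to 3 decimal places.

0.557

Per-class recall (TP/(TP+FN)):
  O: TP=38, FN=14+15+14+9+5=57 → 38/95 = 0.4000
  B: TP=45, FN=0+0+1+4+3=8 → 45/53 = 0.8491
  A: TP=33, FN=5+3+4+5+2=19 → 33/52 = 0.6346
  F: TP=51, FN=8+11+11+8+10=48 → 51/99 = 0.5152
  G: TP=33, FN=12+4+12+7+14=49 → 33/82 = 0.4024
  K: TP=65, FN=5+6+4+9+6=30 → 65/95 = 0.6842
Weighted-recall = Σ (supportᵢ/N)·recallᵢ with N=476: (95/476)·0.4000 + (53/476)·0.8491 + (52/476)·0.6346 + (99/476)·0.5152 + (82/476)·0.4024 + (95/476)·0.6842 = 0.557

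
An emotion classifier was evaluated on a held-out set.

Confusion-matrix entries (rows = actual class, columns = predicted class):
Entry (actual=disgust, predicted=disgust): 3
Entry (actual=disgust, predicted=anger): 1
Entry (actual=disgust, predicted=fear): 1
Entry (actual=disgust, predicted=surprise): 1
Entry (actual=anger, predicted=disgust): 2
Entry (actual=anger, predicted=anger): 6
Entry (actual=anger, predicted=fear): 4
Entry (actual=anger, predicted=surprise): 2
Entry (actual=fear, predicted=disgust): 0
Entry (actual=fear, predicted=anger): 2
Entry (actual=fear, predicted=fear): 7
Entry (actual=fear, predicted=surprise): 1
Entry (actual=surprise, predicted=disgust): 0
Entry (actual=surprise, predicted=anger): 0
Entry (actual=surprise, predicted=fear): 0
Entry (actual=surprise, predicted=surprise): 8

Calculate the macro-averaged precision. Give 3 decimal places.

0.629

Per-class precision (TP/(TP+FP)):
  disgust: TP=3, FP=2+0+0=2 → 3/5 = 0.6000
  anger: TP=6, FP=1+2+0=3 → 6/9 = 0.6667
  fear: TP=7, FP=1+4+0=5 → 7/12 = 0.5833
  surprise: TP=8, FP=1+2+1=4 → 8/12 = 0.6667
Macro-precision = mean = (0.6000 + 0.6667 + 0.5833 + 0.6667) / 4 = 0.629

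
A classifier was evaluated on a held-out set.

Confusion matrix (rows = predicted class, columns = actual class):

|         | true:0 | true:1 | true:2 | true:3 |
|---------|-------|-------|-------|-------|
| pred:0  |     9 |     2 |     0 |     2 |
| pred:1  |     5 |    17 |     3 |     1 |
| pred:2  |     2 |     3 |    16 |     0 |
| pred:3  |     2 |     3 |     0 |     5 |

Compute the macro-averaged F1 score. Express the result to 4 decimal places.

0.6507

Per-class F1 score (2·TP/(2·TP+FP+FN)):
  0: TP=9, FP=2+0+2=4, FN=5+2+2=9 → 18/31 = 0.58065
  1: TP=17, FP=5+3+1=9, FN=2+3+3=8 → 34/51 = 0.66667
  2: TP=16, FP=2+3+0=5, FN=0+3+0=3 → 32/40 = 0.80000
  3: TP=5, FP=2+3+0=5, FN=2+1+0=3 → 10/18 = 0.55556
Macro-F1 score = mean = (0.58065 + 0.66667 + 0.80000 + 0.55556) / 4 = 0.6507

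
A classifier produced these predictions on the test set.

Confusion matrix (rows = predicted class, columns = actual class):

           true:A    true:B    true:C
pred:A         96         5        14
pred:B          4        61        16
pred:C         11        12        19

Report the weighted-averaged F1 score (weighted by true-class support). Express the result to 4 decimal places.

0.7337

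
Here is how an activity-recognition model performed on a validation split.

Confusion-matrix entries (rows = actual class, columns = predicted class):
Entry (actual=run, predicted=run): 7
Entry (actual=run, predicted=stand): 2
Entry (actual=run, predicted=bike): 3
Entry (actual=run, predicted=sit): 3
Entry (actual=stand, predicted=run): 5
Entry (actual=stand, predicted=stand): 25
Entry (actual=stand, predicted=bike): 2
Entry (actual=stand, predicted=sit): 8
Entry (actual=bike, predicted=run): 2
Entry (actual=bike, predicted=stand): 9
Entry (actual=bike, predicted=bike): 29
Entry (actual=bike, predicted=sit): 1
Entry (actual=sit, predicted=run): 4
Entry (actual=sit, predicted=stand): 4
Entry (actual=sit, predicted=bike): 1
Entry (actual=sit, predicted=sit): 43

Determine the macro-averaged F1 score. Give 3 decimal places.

0.654

Per-class F1 score (2·TP/(2·TP+FP+FN)):
  run: TP=7, FP=5+2+4=11, FN=2+3+3=8 → 14/33 = 0.4242
  stand: TP=25, FP=2+9+4=15, FN=5+2+8=15 → 50/80 = 0.6250
  bike: TP=29, FP=3+2+1=6, FN=2+9+1=12 → 58/76 = 0.7632
  sit: TP=43, FP=3+8+1=12, FN=4+4+1=9 → 86/107 = 0.8037
Macro-F1 score = mean = (0.4242 + 0.6250 + 0.7632 + 0.8037) / 4 = 0.654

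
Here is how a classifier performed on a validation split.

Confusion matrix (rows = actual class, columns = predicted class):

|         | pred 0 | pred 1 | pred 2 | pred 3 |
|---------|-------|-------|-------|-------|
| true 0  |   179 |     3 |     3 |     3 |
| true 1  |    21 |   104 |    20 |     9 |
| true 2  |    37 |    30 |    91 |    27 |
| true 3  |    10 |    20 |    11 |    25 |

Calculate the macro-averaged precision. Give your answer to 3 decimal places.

0.626

Per-class precision (TP/(TP+FP)):
  0: TP=179, FP=21+37+10=68 → 179/247 = 0.7247
  1: TP=104, FP=3+30+20=53 → 104/157 = 0.6624
  2: TP=91, FP=3+20+11=34 → 91/125 = 0.7280
  3: TP=25, FP=3+9+27=39 → 25/64 = 0.3906
Macro-precision = mean = (0.7247 + 0.6624 + 0.7280 + 0.3906) / 4 = 0.626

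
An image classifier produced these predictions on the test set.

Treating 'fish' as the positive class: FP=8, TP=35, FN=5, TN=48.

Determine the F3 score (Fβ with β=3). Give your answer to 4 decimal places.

0.8685

Fβ = (1+β²)·TP / ((1+β²)·TP + β²·FN + FP), with β²=9
= 10·35 / (10·35 + 9·5 + 8) = 0.8685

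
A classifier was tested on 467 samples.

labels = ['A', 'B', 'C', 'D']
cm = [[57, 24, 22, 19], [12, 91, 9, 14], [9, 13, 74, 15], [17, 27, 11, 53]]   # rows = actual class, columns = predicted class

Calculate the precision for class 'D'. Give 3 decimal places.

precision = TP/(TP+FP).
D: TP=53, FP=19+14+15=48 → 53/101 = 0.5248

0.525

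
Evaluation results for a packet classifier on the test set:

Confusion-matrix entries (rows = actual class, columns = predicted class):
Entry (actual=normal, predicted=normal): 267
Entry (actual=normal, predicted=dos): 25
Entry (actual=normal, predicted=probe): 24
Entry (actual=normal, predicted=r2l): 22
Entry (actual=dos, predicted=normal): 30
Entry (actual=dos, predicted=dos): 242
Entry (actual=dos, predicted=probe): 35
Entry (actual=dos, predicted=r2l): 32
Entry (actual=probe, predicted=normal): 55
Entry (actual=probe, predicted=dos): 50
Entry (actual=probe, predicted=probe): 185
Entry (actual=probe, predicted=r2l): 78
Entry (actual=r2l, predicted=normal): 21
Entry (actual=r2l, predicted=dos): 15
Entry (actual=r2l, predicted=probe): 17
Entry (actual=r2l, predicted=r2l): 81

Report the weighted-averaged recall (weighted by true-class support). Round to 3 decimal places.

0.657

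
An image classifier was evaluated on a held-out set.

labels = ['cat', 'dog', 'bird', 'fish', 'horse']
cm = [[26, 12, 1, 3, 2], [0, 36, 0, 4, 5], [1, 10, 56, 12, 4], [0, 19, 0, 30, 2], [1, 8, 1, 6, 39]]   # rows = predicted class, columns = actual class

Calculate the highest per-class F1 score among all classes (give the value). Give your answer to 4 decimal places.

0.7943

Per-class F1 score (2·TP/(2·TP+FP+FN)):
  cat: TP=26, FP=12+1+3+2=18, FN=0+1+0+1=2 → 52/72 = 0.72222
  dog: TP=36, FP=0+0+4+5=9, FN=12+10+19+8=49 → 72/130 = 0.55385
  bird: TP=56, FP=1+10+12+4=27, FN=1+0+0+1=2 → 112/141 = 0.79433
  fish: TP=30, FP=0+19+0+2=21, FN=3+4+12+6=25 → 60/106 = 0.56604
  horse: TP=39, FP=1+8+1+6=16, FN=2+5+4+2=13 → 78/107 = 0.72897
Highest is class 'bird' with F1 score = 0.7943.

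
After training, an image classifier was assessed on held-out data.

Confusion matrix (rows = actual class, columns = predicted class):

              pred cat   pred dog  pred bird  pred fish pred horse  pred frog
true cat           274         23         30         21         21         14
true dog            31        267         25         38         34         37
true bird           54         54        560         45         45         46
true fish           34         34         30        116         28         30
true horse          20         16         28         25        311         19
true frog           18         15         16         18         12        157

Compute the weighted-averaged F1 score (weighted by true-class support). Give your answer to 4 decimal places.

0.6639

Per-class F1 score (2·TP/(2·TP+FP+FN)):
  cat: TP=274, FP=31+54+34+20+18=157, FN=23+30+21+21+14=109 → 548/814 = 0.67322
  dog: TP=267, FP=23+54+34+16+15=142, FN=31+25+38+34+37=165 → 534/841 = 0.63496
  bird: TP=560, FP=30+25+30+28+16=129, FN=54+54+45+45+46=244 → 1120/1493 = 0.75017
  fish: TP=116, FP=21+38+45+25+18=147, FN=34+34+30+28+30=156 → 232/535 = 0.43364
  horse: TP=311, FP=21+34+45+28+12=140, FN=20+16+28+25+19=108 → 622/870 = 0.71494
  frog: TP=157, FP=14+37+46+30+19=146, FN=18+15+16+18+12=79 → 314/539 = 0.58256
Weighted-F1 score = Σ (supportᵢ/N)·F1 scoreᵢ with N=2546: (383/2546)·0.67322 + (432/2546)·0.63496 + (804/2546)·0.75017 + (272/2546)·0.43364 + (419/2546)·0.71494 + (236/2546)·0.58256 = 0.6639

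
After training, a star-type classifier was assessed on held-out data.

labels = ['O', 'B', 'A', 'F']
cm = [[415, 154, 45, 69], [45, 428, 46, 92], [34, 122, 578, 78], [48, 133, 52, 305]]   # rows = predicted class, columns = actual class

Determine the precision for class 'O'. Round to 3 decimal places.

One-vs-rest for 'O': TP = diagonal; FP = other classes predicted 'O'; FN = 'O' predicted as other.
precision = TP/(TP+FP).
O: TP=415, FP=154+45+69=268 → 415/683 = 0.6076

0.608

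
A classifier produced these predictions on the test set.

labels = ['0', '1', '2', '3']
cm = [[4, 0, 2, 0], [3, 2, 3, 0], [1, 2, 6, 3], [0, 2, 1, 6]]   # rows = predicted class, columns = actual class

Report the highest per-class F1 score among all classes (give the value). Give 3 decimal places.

0.667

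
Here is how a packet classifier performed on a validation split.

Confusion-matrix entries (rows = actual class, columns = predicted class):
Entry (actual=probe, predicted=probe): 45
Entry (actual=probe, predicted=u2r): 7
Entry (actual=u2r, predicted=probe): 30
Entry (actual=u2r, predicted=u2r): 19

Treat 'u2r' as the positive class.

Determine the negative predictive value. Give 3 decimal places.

0.600

NPV = TN/(TN+FN) = 45/(45+30) = 0.600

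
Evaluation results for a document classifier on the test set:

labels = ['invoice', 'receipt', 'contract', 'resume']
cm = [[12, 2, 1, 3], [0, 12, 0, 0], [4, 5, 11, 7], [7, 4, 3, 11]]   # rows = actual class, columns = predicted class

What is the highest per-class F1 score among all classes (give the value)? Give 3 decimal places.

0.686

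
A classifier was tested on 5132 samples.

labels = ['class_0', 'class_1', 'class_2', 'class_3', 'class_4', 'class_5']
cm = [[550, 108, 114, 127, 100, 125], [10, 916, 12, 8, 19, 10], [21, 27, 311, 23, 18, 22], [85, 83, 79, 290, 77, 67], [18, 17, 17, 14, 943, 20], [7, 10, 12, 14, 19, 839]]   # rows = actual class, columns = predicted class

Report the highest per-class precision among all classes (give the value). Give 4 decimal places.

0.8019

Per-class precision (TP/(TP+FP)):
  class_0: TP=550, FP=10+21+85+18+7=141 → 550/691 = 0.79595
  class_1: TP=916, FP=108+27+83+17+10=245 → 916/1161 = 0.78898
  class_2: TP=311, FP=114+12+79+17+12=234 → 311/545 = 0.57064
  class_3: TP=290, FP=127+8+23+14+14=186 → 290/476 = 0.60924
  class_4: TP=943, FP=100+19+18+77+19=233 → 943/1176 = 0.80187
  class_5: TP=839, FP=125+10+22+67+20=244 → 839/1083 = 0.77470
Highest is class 'class_4' with precision = 0.8019.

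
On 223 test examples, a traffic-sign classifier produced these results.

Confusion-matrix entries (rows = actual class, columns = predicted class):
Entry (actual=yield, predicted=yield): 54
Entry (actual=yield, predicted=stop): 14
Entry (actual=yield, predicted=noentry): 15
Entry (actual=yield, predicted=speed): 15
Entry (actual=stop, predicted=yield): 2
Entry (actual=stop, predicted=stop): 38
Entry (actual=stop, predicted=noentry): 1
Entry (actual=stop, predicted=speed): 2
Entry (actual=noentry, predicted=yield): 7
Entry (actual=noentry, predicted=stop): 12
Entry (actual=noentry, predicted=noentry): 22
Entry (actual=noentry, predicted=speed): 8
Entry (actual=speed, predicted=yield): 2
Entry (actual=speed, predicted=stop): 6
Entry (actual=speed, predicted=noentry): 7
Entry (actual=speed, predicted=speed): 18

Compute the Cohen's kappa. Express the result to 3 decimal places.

Observed agreement pₒ = trace/N = 132/223 = 0.5919
Expected agreement pₑ = Σ (rowᵢ·colᵢ)/N² = (98·65 + 43·70 + 49·45 + 33·43)/223² = 0.2615
κ = (pₒ − pₑ)/(1 − pₑ) = (0.5919 − 0.2615)/(1 − 0.2615) = 0.447

0.447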